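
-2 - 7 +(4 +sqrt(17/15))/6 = -25/3 +sqrt(255)/90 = -8.16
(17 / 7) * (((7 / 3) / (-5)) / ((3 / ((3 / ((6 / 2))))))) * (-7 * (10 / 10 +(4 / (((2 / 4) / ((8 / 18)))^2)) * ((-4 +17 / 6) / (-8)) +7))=244664 / 10935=22.37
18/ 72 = 1/ 4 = 0.25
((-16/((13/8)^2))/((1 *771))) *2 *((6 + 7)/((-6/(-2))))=-2048/30069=-0.07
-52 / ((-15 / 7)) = 364 / 15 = 24.27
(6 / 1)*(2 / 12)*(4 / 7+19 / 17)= 201 / 119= 1.69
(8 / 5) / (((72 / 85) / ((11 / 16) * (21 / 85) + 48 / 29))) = 23993 / 6960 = 3.45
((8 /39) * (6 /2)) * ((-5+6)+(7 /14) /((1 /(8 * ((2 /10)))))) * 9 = 648 /65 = 9.97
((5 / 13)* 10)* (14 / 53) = 700 / 689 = 1.02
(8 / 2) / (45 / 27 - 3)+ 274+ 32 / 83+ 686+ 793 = 145282 / 83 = 1750.39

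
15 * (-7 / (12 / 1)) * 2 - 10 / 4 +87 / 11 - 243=-2806 / 11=-255.09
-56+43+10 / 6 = -34 / 3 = -11.33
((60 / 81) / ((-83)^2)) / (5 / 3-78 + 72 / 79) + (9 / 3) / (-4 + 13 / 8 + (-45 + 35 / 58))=-51424772372 / 801720980775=-0.06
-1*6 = -6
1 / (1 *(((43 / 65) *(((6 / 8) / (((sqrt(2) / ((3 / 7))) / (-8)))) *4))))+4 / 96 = 1 / 24 - 455 *sqrt(2) / 3096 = -0.17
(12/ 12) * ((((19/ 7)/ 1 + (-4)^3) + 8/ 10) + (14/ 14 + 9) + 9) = -1452/ 35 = -41.49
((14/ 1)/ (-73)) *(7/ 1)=-98/ 73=-1.34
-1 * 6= -6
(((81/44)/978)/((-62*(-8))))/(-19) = -27/135177856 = -0.00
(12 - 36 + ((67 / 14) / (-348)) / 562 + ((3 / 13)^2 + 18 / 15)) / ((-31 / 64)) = 210513539036 / 4482724155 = 46.96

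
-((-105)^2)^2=-121550625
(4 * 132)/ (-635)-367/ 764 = -636437/ 485140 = -1.31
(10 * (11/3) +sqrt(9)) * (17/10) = 2023/30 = 67.43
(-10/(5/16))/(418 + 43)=-32/461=-0.07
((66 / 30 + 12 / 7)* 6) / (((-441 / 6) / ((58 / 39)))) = -31784 / 66885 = -0.48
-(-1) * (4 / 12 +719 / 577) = 2734 / 1731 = 1.58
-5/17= -0.29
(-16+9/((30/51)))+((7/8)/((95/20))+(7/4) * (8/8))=469/380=1.23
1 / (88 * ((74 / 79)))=79 / 6512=0.01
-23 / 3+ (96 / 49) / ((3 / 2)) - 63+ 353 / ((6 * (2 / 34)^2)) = 4978441 / 294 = 16933.47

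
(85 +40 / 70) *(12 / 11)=93.35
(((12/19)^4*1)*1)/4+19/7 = 2512387/912247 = 2.75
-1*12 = -12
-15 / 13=-1.15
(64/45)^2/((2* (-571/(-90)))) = 4096/25695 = 0.16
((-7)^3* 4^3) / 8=-2744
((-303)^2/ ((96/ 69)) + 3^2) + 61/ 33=69694487/ 1056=65998.57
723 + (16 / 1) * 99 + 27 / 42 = 32307 / 14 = 2307.64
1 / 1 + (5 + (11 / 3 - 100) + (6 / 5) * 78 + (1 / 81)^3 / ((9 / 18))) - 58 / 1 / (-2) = 85739158 / 2657205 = 32.27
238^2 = 56644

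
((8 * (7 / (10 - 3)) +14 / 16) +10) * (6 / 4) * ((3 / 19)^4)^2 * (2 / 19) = 2972133 / 2581501582232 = 0.00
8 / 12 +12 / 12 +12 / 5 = 61 / 15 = 4.07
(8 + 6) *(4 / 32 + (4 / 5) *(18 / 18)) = 259 / 20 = 12.95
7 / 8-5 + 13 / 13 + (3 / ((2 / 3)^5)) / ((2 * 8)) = -871 / 512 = -1.70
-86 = -86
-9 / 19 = -0.47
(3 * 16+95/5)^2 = 4489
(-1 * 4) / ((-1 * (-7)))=-4 / 7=-0.57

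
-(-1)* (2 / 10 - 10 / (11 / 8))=-389 / 55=-7.07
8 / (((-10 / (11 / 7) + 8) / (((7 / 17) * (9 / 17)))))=308 / 289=1.07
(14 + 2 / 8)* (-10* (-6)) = 855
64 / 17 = 3.76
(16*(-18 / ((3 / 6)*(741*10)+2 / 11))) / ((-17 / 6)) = 19008 / 692869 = 0.03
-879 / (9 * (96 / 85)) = -24905 / 288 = -86.48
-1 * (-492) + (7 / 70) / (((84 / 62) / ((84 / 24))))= 59071 / 120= 492.26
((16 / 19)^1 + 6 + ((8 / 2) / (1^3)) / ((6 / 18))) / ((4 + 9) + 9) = 179 / 209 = 0.86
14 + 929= 943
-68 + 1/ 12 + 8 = -719/ 12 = -59.92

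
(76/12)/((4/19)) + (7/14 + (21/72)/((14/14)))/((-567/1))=409355/13608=30.08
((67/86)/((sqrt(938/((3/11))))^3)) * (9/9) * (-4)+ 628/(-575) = -628/575-3 * sqrt(30954)/34162898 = -1.09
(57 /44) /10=0.13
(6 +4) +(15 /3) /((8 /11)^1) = 135 /8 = 16.88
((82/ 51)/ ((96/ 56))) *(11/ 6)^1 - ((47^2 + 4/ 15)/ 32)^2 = -55987654571/ 11750400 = -4764.74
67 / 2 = 33.50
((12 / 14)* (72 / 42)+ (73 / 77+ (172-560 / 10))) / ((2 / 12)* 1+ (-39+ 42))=382962 / 10241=37.39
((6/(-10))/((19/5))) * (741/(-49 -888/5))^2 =-2167425/1283689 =-1.69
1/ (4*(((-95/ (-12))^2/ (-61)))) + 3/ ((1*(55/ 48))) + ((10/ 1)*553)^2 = 3035919083264/ 99275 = 30580902.37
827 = 827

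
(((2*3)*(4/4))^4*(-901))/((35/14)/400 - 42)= 186831360/6719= 27806.42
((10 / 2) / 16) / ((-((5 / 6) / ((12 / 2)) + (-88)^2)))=-45 / 1115156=-0.00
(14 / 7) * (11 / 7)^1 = 22 / 7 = 3.14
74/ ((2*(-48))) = -37/ 48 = -0.77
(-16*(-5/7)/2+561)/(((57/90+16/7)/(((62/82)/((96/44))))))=6763735/100532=67.28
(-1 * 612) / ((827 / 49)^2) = -1469412 / 683929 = -2.15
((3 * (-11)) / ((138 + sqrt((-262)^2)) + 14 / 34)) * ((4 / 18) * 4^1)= -1496 / 20421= -0.07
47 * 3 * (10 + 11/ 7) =11421/ 7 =1631.57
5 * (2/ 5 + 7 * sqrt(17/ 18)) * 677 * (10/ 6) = 40635.67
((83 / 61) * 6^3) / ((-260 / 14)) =-62748 / 3965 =-15.83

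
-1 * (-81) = 81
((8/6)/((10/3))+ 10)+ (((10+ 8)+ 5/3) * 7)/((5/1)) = 569/15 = 37.93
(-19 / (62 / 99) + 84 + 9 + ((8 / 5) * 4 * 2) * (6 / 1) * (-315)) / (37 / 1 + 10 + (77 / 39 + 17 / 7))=-469.42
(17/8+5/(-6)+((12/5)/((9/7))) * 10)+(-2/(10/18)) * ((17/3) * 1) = -0.44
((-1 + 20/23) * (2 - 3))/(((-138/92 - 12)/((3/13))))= -2/897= -0.00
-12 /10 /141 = -0.01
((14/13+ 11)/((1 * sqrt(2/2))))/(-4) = -3.02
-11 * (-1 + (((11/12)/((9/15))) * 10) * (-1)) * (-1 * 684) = -122474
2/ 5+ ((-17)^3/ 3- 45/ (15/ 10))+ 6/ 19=-475081/ 285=-1666.95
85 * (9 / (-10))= -153 / 2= -76.50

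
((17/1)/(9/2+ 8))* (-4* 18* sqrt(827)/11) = -2448* sqrt(827)/275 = -255.99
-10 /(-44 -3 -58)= 2 /21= 0.10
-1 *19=-19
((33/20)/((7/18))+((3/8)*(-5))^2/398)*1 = 3790467/891520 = 4.25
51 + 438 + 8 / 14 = 3427 / 7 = 489.57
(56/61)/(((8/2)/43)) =602/61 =9.87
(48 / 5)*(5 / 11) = 48 / 11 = 4.36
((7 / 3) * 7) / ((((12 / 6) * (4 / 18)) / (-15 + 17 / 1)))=147 / 2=73.50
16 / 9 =1.78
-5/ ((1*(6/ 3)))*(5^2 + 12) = -92.50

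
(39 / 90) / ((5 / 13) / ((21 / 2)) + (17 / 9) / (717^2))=11.83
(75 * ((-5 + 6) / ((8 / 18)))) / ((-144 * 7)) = -75 / 448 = -0.17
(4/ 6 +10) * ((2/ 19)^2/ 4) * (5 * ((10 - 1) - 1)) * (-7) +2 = -6794/ 1083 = -6.27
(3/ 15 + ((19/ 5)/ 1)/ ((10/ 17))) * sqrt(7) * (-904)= -150516 * sqrt(7)/ 25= -15929.12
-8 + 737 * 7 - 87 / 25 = 128688 / 25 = 5147.52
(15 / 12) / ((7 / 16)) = 20 / 7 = 2.86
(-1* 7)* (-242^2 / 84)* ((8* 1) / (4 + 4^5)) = 29282 / 771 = 37.98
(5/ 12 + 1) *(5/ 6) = 85/ 72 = 1.18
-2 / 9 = -0.22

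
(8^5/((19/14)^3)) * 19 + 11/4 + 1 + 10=359681423/1444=249086.86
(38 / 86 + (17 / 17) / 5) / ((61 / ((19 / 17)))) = 2622 / 222955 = 0.01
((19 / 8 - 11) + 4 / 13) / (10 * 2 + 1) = -865 / 2184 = -0.40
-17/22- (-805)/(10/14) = 1126.23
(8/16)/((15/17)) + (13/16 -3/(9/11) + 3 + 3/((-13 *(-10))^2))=48177/67600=0.71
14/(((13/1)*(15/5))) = 14/39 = 0.36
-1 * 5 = -5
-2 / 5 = -0.40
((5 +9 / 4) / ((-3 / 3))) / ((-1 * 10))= 29 / 40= 0.72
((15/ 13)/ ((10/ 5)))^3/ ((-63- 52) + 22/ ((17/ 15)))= -459/ 228488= -0.00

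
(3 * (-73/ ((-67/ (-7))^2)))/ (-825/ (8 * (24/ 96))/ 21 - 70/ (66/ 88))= 6174/ 291785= 0.02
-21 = -21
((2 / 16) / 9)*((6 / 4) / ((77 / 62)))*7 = 31 / 264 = 0.12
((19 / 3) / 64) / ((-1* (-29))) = 0.00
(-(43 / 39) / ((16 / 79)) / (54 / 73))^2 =54.16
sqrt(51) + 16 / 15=8.21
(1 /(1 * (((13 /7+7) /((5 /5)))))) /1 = 7 /62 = 0.11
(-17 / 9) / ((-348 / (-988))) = -4199 / 783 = -5.36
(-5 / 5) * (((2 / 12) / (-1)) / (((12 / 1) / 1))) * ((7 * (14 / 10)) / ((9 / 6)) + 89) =1433 / 1080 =1.33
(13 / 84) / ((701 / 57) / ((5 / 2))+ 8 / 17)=20995 / 731192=0.03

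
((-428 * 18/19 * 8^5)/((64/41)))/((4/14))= -566028288/19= -29790962.53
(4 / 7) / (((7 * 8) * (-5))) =-1 / 490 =-0.00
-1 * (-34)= 34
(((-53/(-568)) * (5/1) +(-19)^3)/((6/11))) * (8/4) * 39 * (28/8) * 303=-1181561422041/1136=-1040106885.60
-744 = -744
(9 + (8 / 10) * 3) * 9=513 / 5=102.60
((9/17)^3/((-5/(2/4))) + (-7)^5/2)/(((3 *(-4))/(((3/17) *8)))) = 412864684/417605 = 988.65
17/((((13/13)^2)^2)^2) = 17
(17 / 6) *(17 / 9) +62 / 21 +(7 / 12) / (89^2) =49728479 / 5988276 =8.30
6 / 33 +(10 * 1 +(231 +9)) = 2752 / 11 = 250.18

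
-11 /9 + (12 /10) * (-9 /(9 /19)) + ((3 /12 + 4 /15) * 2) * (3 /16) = -34313 /1440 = -23.83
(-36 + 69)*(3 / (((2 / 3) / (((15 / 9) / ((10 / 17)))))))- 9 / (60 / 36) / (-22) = 92619 / 220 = 421.00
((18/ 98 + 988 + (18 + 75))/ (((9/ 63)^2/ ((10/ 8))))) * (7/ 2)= 927115/ 4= 231778.75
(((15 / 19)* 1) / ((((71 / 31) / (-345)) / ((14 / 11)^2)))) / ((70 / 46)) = -20662740 / 163229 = -126.59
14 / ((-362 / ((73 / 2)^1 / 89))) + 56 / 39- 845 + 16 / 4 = -1054933903 / 1256502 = -839.58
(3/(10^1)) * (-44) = -66/5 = -13.20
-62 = -62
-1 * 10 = -10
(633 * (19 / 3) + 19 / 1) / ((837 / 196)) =789488 / 837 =943.24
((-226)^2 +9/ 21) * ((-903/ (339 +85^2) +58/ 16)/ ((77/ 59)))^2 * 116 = 101510969130396048635/ 2374556626288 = 42749441.31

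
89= 89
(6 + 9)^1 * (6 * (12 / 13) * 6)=6480 / 13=498.46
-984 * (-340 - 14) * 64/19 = 22293504/19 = 1173342.32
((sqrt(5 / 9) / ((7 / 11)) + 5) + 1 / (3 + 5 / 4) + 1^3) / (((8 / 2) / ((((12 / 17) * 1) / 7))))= 11 * sqrt(5) / 833 + 318 / 2023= 0.19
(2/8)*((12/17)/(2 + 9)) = 3/187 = 0.02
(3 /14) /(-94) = -3 /1316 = -0.00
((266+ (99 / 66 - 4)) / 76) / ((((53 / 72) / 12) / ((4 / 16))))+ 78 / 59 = 918057 / 59413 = 15.45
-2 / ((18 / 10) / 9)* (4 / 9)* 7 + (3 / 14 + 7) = -3011 / 126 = -23.90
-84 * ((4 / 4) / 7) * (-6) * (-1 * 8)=-576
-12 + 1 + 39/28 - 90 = -2789/28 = -99.61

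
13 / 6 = 2.17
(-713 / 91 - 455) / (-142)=21059 / 6461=3.26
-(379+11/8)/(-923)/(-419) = -3043/3093896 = -0.00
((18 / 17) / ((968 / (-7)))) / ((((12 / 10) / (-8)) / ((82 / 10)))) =861 / 2057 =0.42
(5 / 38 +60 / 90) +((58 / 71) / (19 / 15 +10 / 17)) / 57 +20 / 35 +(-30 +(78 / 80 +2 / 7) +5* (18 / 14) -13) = -18187736317 / 535984680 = -33.93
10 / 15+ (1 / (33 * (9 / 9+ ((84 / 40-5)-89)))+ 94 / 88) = 208121 / 119988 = 1.73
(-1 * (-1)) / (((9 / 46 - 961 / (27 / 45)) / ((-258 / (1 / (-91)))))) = -3239964 / 221003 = -14.66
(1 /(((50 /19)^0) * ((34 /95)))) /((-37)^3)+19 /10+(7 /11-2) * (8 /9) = 97727126 /142081665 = 0.69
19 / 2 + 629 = 1277 / 2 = 638.50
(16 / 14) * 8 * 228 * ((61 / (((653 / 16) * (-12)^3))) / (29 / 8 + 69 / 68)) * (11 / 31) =-110967296 / 804719979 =-0.14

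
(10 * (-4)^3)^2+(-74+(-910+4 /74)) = 15118794 /37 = 408616.05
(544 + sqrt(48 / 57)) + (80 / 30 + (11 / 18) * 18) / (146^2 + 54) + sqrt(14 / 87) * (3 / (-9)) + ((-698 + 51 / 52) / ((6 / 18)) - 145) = -2820422219 / 1666860 - sqrt(1218) / 261 + 4 * sqrt(19) / 19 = -1691.27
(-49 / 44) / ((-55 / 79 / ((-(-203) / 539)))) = 16037 / 26620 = 0.60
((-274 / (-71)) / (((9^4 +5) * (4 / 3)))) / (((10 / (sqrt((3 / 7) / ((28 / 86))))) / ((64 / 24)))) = 137 * sqrt(258) / 16316510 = 0.00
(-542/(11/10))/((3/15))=-27100/11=-2463.64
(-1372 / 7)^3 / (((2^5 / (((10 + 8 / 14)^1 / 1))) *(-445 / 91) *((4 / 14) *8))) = 396124183 / 1780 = 222541.68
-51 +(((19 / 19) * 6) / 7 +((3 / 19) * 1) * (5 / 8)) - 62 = -119215 / 1064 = -112.04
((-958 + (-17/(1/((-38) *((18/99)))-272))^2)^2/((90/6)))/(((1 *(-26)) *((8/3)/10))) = -41987654675966303172801/4758033284444625146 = -8824.58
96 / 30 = 16 / 5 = 3.20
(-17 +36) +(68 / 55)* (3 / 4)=1096 / 55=19.93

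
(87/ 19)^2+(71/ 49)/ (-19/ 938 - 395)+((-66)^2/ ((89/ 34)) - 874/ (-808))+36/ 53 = 3009829264613367923/ 1784327987906044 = 1686.81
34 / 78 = 17 / 39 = 0.44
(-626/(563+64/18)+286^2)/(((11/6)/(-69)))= -172667878380/56089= -3078462.41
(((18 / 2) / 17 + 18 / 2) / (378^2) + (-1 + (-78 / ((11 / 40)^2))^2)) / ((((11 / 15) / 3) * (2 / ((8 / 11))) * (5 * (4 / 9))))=2101787372227383 / 2951420626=712127.36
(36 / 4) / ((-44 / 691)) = -6219 / 44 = -141.34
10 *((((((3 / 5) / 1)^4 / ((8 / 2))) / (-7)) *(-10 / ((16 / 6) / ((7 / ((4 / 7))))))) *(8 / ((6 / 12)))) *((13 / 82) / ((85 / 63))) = 1393119 / 348500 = 4.00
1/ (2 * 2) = 1/ 4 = 0.25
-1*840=-840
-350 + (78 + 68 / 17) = -268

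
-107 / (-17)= 107 / 17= 6.29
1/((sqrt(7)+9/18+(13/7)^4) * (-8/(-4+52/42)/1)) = 6805463/233211938-823543 * sqrt(7)/349817907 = 0.02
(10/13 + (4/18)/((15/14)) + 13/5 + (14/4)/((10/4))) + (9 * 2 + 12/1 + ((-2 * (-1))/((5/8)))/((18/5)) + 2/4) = 127643/3510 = 36.37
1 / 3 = 0.33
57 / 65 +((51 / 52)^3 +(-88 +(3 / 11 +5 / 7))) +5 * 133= 31387337259 / 54134080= 579.81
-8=-8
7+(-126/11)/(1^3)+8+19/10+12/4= 929/110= 8.45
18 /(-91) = -18 /91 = -0.20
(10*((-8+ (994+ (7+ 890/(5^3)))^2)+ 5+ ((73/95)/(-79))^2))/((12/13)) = 18604068662719267/1689750750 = 11009948.46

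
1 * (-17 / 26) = -17 / 26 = -0.65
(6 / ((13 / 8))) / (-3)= -16 / 13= -1.23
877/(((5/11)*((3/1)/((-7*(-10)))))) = 45019.33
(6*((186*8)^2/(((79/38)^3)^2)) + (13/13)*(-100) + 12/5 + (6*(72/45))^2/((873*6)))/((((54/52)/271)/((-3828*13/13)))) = -2614733180873024454286508608/15916151150237475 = -164281751045.95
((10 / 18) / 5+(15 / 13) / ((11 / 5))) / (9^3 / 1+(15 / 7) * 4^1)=0.00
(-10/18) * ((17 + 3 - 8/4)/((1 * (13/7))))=-70/13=-5.38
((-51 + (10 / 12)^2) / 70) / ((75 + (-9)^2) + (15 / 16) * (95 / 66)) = -79684 / 17446905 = -0.00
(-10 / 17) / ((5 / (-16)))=32 / 17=1.88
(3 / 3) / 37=1 / 37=0.03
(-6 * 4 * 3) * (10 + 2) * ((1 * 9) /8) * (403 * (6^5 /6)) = -507663936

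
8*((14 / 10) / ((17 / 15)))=168 / 17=9.88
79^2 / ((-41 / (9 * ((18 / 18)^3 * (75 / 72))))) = -468075 / 328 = -1427.06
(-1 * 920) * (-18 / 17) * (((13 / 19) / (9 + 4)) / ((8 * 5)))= 414 / 323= 1.28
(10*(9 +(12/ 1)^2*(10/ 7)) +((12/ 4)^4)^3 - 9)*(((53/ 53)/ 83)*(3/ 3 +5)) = 22410324/ 581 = 38571.99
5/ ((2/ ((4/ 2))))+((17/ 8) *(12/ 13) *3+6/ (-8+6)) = 205/ 26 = 7.88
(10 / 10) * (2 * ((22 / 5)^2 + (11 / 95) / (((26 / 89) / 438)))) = 2383106 / 6175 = 385.93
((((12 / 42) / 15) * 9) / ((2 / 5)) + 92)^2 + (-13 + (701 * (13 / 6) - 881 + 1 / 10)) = 6738461 / 735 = 9167.97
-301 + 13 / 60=-18047 / 60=-300.78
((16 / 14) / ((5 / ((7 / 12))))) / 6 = 1 / 45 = 0.02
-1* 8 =-8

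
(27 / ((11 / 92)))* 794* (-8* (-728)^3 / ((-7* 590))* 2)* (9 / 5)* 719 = -5627682383931998208 / 16225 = -346852535219229.47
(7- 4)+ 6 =9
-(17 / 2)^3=-4913 / 8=-614.12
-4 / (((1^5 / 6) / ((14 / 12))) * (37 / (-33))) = 924 / 37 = 24.97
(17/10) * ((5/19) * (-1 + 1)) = 0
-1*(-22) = 22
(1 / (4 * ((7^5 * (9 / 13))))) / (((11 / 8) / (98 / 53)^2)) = 104 / 1946637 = 0.00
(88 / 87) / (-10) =-44 / 435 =-0.10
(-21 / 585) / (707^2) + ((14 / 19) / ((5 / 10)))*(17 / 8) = 1656999397 / 529125870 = 3.13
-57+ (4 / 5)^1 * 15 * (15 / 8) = -69 / 2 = -34.50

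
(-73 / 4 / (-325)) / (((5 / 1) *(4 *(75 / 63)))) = 1533 / 650000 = 0.00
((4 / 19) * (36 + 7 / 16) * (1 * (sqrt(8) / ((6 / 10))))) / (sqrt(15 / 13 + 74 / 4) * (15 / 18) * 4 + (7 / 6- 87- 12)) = -2022215 * sqrt(2) / 7560613- 5300 * sqrt(6643) / 7560613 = -0.44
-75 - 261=-336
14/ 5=2.80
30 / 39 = 10 / 13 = 0.77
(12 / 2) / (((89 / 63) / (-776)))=-293328 / 89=-3295.82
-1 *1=-1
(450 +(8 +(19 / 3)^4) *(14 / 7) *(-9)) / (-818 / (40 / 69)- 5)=5157760 / 254889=20.24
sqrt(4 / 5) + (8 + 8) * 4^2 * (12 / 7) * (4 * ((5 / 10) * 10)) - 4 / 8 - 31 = 2 * sqrt(5) / 5 + 122439 / 14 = 8746.54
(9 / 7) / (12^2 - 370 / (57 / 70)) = -513 / 123844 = -0.00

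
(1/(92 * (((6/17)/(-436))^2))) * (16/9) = 54937744/1863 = 29488.86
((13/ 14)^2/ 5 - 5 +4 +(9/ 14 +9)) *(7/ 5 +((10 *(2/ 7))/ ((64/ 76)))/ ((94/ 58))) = 198584693/ 6448400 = 30.80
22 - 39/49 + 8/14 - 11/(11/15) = 332/49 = 6.78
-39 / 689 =-3 / 53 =-0.06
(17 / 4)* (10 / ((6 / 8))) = 170 / 3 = 56.67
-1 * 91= -91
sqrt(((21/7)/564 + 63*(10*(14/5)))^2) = 331633/188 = 1764.01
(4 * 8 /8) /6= 2 /3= 0.67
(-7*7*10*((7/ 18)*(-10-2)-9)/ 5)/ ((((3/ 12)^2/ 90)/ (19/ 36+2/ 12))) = 4018000/ 3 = 1339333.33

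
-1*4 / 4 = -1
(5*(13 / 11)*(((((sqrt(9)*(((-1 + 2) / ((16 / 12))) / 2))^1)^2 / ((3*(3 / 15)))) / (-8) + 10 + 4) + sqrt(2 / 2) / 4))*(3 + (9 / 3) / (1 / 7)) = 126945 / 64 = 1983.52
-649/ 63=-10.30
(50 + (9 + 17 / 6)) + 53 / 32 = 6095 / 96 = 63.49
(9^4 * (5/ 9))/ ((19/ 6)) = 21870/ 19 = 1151.05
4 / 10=2 / 5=0.40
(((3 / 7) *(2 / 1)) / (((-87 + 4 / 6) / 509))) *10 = -91620 / 1813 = -50.54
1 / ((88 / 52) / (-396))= -234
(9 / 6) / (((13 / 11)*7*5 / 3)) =99 / 910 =0.11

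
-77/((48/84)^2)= -3773/16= -235.81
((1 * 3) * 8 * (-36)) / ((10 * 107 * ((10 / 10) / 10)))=-864 / 107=-8.07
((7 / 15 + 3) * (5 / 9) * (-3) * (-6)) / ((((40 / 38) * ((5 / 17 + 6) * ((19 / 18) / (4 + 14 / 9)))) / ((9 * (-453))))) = -12013560 / 107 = -112276.26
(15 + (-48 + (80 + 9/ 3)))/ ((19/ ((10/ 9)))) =500/ 171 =2.92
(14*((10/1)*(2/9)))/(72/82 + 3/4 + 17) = 9184/5499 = 1.67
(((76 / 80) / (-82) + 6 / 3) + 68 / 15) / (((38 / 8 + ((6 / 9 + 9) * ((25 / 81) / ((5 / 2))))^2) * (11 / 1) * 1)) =57415311 / 597915710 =0.10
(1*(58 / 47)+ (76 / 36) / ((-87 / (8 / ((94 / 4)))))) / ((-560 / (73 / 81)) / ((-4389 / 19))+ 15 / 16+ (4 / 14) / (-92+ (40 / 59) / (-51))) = 280814266052320 / 830292318665379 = 0.34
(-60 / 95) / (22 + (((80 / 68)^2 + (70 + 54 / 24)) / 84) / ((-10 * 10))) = -0.03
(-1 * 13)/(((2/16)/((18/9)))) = -208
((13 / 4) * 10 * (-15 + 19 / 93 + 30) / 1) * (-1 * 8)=-367640 / 93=-3953.12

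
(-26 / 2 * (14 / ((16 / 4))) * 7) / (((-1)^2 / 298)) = -94913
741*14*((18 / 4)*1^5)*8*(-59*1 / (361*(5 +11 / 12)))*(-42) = 584490816 / 1349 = 433277.11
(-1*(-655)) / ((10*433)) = 131 / 866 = 0.15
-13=-13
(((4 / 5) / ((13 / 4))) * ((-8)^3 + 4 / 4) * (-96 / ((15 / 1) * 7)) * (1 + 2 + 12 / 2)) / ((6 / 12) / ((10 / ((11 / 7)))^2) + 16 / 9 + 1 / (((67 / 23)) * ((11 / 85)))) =874644148224 / 3754337509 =232.97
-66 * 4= -264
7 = 7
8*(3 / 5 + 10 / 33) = 1192 / 165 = 7.22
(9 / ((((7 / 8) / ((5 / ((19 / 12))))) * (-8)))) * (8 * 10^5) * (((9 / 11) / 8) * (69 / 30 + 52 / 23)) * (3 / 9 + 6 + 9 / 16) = -351559237500 / 33649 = -10447836.12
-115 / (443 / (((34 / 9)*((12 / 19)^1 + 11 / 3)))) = -957950 / 227259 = -4.22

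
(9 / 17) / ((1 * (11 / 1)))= 9 / 187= 0.05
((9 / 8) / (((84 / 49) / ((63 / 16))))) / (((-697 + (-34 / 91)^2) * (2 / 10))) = -0.02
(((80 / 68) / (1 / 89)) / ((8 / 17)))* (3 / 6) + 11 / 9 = 4049 / 36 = 112.47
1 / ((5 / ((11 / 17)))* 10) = 11 / 850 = 0.01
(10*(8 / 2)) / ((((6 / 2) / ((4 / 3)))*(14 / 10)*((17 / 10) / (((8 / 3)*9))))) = 64000 / 357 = 179.27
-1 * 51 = -51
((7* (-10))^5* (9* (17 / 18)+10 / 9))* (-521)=75743266550000 / 9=8415918505555.56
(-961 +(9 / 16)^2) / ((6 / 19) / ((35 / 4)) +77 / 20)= -163546775 / 661568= -247.21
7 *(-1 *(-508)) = 3556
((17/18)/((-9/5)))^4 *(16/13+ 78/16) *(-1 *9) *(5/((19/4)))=-4.38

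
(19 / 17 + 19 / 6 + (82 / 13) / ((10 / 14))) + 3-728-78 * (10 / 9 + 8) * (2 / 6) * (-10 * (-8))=-391096991 / 19890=-19663.00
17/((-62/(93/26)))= -51/52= -0.98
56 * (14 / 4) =196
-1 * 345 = -345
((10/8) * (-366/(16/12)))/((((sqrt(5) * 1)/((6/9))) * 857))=-183 * sqrt(5)/3428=-0.12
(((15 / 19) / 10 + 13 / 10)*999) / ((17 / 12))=1570428 / 1615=972.40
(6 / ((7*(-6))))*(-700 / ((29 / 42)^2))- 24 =156216 / 841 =185.75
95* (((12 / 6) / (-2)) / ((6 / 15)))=-475 / 2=-237.50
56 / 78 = 28 / 39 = 0.72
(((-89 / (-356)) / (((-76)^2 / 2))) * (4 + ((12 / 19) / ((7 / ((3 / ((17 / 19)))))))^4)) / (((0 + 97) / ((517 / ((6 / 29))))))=3012900698225 / 337060622959536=0.01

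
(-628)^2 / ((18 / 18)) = 394384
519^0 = 1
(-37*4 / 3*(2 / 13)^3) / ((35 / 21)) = -1184 / 10985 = -0.11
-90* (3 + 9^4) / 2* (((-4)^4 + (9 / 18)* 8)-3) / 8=-18978165 / 2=-9489082.50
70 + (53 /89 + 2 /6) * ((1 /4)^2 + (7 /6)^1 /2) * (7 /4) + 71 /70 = 16162529 /224280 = 72.06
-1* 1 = -1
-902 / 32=-451 / 16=-28.19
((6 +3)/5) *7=63/5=12.60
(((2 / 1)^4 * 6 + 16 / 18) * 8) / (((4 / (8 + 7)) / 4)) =34880 / 3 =11626.67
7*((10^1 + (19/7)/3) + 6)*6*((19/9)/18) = 6745/81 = 83.27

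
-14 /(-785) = 14 /785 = 0.02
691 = 691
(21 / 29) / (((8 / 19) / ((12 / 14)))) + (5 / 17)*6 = 6387 / 1972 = 3.24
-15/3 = -5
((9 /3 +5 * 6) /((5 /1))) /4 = 33 /20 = 1.65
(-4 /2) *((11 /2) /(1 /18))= -198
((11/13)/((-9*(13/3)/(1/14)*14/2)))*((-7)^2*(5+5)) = -0.11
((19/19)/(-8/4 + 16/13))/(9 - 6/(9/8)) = -0.35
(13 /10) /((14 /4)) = 13 /35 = 0.37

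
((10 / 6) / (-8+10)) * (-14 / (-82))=35 / 246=0.14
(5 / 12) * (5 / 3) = 25 / 36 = 0.69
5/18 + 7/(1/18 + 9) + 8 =26555/2934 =9.05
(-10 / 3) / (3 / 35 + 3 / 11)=-1925 / 207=-9.30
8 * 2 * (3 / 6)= 8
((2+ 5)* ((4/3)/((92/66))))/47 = 154/1081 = 0.14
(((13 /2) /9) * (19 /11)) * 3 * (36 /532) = 39 /154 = 0.25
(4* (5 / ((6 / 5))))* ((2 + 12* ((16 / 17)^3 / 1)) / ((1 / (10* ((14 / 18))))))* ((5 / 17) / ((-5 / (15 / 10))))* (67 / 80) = -345758525 / 3006756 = -114.99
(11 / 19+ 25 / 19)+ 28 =568 / 19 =29.89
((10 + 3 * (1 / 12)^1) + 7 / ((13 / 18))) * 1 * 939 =973743 / 52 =18725.83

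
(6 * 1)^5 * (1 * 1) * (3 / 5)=23328 / 5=4665.60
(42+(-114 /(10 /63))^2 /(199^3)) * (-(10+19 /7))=-105369950937 /197014975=-534.83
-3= -3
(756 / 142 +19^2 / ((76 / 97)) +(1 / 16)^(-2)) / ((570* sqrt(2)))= 205069* sqrt(2) / 323760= 0.90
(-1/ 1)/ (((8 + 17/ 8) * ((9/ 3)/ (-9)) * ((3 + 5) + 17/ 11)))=88/ 2835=0.03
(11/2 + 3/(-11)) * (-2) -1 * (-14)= 39/11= 3.55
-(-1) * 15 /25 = 3 /5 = 0.60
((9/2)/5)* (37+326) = 3267/10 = 326.70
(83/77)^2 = 6889/5929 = 1.16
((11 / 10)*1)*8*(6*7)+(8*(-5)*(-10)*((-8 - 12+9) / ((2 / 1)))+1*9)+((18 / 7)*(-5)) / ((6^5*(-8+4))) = -110158247 / 60480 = -1821.40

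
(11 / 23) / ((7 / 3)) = 33 / 161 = 0.20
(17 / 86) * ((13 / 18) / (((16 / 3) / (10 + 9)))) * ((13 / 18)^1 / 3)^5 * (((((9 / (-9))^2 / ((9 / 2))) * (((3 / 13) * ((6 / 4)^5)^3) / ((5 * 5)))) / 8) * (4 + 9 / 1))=1559059307 / 2597113036800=0.00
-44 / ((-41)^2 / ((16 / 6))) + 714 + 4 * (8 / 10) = 18082438 / 25215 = 717.13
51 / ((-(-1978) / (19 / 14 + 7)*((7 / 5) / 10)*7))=149175 / 678454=0.22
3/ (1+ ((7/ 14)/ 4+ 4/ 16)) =24/ 11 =2.18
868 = 868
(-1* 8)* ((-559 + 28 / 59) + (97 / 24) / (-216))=170834075 / 38232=4468.35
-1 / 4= -0.25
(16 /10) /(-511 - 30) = -8 /2705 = -0.00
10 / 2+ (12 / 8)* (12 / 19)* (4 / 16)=199 / 38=5.24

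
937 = 937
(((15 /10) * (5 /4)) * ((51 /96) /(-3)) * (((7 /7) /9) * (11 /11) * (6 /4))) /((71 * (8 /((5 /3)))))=-425 /2617344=-0.00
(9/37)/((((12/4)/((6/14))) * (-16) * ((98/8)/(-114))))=0.02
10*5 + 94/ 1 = 144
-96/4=-24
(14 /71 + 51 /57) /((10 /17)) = 25041 /13490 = 1.86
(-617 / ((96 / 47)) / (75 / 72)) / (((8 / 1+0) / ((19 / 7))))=-550981 / 5600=-98.39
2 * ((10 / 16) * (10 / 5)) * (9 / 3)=15 / 2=7.50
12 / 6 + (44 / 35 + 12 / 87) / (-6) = 1794 / 1015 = 1.77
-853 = -853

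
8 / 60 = 2 / 15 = 0.13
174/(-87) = -2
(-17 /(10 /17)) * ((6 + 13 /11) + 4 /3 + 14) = -214727 /330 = -650.69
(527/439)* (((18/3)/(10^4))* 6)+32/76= 8870117/20852500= 0.43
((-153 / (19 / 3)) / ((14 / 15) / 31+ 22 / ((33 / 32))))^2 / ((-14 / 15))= -683317488375 / 498750735224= -1.37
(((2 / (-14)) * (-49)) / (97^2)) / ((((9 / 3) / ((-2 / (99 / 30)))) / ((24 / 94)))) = -0.00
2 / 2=1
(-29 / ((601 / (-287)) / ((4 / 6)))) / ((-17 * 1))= -16646 / 30651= -0.54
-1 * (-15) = 15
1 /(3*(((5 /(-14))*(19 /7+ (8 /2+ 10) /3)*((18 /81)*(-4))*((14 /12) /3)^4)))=236196 /37975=6.22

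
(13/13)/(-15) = -1/15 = -0.07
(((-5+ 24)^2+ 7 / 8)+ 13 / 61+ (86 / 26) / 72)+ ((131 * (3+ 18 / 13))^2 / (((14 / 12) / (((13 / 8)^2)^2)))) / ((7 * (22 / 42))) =605660939455625 / 1125476352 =538137.42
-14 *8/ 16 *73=-511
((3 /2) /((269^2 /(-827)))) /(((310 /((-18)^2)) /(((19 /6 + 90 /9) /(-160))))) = 5291973 /3589105600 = 0.00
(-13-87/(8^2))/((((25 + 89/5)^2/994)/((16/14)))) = -1631225/183184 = -8.90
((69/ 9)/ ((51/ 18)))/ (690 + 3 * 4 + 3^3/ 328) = 15088/ 3914811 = 0.00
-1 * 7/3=-7/3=-2.33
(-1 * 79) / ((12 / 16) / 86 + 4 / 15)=-407640 / 1421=-286.87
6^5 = 7776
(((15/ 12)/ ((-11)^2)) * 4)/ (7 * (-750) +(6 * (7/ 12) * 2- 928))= -5/ 746691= -0.00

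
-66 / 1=-66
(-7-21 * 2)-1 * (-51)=2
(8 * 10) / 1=80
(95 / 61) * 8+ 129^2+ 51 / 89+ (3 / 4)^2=1446684701 / 86864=16654.59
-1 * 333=-333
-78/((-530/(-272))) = -10608/265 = -40.03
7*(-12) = -84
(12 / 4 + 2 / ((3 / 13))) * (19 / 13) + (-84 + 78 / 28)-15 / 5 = -36671 / 546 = -67.16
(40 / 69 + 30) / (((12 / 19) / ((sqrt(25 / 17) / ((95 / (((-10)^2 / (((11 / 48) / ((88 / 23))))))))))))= 1031.88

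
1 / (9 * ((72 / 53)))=53 / 648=0.08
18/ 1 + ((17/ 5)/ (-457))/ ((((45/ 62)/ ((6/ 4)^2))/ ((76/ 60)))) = 6159487/ 342750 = 17.97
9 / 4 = 2.25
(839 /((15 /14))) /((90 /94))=552062 /675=817.87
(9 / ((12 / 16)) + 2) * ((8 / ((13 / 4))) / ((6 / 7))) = 1568 / 39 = 40.21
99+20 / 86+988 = 1087.23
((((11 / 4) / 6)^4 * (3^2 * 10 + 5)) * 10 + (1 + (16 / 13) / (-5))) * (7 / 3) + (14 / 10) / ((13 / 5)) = 3238603949 / 32348160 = 100.12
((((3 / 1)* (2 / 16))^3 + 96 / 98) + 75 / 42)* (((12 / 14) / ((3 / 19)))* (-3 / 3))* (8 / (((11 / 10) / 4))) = -6716405 / 15092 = -445.03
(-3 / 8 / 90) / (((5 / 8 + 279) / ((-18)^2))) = -54 / 11185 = -0.00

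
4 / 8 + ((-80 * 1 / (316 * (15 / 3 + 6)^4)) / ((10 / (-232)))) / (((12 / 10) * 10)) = 3470149 / 6939834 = 0.50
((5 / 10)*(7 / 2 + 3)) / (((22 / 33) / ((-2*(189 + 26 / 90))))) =-55367 / 30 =-1845.57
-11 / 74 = -0.15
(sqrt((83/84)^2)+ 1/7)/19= 0.06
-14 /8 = -7 /4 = -1.75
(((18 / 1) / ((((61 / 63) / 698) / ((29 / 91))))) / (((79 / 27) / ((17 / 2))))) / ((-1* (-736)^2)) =-376288659 / 16967814656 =-0.02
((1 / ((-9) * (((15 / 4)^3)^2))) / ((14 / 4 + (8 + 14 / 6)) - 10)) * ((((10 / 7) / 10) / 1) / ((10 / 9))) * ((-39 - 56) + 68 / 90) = 0.00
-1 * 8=-8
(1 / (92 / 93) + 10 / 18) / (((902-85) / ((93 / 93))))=1297 / 676476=0.00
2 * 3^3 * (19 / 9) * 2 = 228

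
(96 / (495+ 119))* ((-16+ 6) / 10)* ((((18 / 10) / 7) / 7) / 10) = -216 / 376075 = -0.00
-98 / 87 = -1.13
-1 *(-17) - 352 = -335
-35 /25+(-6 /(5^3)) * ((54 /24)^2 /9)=-1427 /1000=-1.43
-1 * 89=-89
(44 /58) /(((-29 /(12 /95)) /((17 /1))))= -0.06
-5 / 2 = -2.50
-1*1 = -1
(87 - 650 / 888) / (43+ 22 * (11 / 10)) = 191515 / 149184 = 1.28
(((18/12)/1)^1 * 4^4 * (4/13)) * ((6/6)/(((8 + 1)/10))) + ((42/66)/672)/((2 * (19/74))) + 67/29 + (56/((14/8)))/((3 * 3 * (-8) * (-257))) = 779124037847/5831942688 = 133.60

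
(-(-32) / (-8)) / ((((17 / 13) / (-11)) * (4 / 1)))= 143 / 17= 8.41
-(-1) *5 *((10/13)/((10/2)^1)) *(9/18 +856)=8565/13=658.85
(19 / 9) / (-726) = -19 / 6534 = -0.00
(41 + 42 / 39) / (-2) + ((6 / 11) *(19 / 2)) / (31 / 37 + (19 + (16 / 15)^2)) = -259590731 / 12485473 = -20.79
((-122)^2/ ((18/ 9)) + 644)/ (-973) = -8086/ 973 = -8.31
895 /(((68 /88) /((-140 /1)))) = -2756600 /17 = -162152.94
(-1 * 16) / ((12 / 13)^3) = -2197 / 108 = -20.34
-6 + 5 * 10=44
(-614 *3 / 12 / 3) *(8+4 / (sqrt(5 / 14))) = -1228 / 3 - 614 *sqrt(70) / 15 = -751.81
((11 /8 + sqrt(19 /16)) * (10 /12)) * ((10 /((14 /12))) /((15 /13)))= 65 * sqrt(19) /42 + 715 /84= 15.26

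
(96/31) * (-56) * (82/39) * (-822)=120787968/403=299722.00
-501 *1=-501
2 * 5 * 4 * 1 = 40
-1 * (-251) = 251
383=383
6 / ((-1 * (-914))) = 3 / 457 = 0.01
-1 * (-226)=226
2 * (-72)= -144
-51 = -51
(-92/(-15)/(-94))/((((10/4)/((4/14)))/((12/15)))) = -736/123375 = -0.01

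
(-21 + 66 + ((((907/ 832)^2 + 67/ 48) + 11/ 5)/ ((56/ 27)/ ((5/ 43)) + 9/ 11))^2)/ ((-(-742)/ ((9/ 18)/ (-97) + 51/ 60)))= 0.05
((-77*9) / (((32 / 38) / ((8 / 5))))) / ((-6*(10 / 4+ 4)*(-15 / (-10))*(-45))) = -1463 / 2925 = -0.50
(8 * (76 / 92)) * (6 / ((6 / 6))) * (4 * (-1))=-3648 / 23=-158.61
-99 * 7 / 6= -231 / 2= -115.50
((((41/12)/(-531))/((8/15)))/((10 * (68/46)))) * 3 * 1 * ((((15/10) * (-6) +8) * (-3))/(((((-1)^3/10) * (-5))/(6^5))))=-229149/2006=-114.23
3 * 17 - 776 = -725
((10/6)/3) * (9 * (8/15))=8/3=2.67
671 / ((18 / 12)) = 447.33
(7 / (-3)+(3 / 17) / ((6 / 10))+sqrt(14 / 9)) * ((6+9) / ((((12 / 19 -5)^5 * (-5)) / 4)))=-1030057184 / 66963690931+9904396 * sqrt(14) / 3939040643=-0.01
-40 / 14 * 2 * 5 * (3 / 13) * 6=-3600 / 91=-39.56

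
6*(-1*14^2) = -1176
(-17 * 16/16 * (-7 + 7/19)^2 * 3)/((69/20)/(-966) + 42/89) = -20177125920/4213231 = -4788.99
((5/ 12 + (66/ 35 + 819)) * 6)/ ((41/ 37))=12763039/ 2870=4447.05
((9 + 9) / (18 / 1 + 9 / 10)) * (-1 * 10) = -200 / 21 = -9.52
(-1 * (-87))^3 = 658503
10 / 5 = 2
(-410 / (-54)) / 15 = 41 / 81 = 0.51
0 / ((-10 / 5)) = 0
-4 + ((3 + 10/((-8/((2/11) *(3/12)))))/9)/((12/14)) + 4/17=-273307/80784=-3.38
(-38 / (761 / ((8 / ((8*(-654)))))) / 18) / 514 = 19 / 2302332444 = 0.00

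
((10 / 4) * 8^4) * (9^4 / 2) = 33592320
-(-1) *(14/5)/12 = 0.23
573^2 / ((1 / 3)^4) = 26594649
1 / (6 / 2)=0.33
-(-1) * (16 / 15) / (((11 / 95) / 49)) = 14896 / 33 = 451.39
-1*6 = -6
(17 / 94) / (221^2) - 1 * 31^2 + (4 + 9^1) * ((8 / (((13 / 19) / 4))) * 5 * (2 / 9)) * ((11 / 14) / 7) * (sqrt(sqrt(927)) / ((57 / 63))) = -498.55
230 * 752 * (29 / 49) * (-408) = -2046462720 / 49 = -41764545.31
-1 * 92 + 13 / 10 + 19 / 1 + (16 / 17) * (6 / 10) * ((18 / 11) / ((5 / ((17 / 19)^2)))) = -14206659 / 198550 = -71.55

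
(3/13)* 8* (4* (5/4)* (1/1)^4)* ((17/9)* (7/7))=680/39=17.44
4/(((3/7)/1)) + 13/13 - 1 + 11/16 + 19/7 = 4279/336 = 12.74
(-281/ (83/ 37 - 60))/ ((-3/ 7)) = -72779/ 6411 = -11.35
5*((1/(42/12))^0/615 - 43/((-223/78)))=2062933/27429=75.21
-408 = -408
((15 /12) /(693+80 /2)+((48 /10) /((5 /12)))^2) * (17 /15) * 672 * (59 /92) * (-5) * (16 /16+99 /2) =-172454634083893 /10536875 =-16366772.32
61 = 61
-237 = -237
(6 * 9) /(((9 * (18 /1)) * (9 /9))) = 1 /3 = 0.33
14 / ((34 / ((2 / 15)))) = 14 / 255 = 0.05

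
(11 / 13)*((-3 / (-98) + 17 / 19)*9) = 170577 / 24206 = 7.05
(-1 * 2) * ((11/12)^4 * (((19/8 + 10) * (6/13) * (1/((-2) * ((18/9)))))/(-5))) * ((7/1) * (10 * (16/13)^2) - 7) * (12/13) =-2695510587/73116160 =-36.87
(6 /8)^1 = 3 /4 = 0.75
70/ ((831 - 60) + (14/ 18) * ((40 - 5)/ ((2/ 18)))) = 35/ 508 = 0.07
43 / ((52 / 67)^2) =193027 / 2704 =71.39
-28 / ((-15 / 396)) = 3696 / 5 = 739.20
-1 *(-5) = 5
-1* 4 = -4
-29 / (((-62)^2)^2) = -0.00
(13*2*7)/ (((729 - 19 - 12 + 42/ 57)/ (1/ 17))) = 0.02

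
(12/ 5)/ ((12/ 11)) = 11/ 5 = 2.20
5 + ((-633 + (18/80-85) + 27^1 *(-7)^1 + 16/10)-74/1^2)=-38967/40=-974.18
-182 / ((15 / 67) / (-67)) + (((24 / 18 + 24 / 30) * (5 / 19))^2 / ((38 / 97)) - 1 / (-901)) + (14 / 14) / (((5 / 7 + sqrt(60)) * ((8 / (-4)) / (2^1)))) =166619967946376 / 3059079705 - 98 * sqrt(15) / 2915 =54467.22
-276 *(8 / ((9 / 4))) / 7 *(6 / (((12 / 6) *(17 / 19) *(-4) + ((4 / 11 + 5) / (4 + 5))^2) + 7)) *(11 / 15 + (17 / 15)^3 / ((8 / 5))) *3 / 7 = -4222598589 / 1406300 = -3002.63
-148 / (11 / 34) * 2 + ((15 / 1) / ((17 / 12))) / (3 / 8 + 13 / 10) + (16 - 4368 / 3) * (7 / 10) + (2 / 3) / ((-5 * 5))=-1800994658 / 939675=-1916.61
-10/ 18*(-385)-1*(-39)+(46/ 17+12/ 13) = 510214/ 1989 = 256.52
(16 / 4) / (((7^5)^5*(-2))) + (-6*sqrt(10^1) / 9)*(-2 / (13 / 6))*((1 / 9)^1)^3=-2 / 1341068619663964900807 + 8*sqrt(10) / 9477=0.00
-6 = -6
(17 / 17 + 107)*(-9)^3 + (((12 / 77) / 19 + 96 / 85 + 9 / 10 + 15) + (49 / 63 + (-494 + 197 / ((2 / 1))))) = -17707832693 / 223839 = -79109.68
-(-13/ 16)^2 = -169/ 256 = -0.66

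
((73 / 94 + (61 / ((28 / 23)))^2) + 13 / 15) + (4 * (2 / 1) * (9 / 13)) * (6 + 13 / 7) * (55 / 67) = 1226699974439 / 481419120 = 2548.09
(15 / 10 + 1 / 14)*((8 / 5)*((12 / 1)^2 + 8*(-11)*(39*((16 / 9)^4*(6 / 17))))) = -1862605184 / 61965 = -30058.99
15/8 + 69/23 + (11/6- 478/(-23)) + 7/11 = 170789/6072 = 28.13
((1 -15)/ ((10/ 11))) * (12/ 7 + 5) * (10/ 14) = -517/ 7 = -73.86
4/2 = 2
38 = 38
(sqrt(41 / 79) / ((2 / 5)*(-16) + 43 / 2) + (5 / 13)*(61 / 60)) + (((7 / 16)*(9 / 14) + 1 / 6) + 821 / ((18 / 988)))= 10*sqrt(3239) / 11929 + 168721925 / 3744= 45064.66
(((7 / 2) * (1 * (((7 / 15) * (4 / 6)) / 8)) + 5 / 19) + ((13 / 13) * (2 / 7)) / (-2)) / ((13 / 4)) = 12277 / 155610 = 0.08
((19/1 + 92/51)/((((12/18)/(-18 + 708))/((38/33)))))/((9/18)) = 9273140/187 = 49588.98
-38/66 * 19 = -10.94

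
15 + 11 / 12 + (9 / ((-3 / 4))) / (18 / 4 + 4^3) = 25879 / 1644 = 15.74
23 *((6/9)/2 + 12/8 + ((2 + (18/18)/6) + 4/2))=138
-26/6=-13/3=-4.33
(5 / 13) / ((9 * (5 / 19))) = 19 / 117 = 0.16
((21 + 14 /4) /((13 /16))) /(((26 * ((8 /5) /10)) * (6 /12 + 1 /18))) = 2205 /169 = 13.05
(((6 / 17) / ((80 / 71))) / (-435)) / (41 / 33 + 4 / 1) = -2343 / 17057800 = -0.00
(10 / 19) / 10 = 1 / 19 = 0.05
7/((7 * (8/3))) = 3/8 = 0.38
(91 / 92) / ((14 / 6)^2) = 117 / 644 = 0.18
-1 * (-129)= 129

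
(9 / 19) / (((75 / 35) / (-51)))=-1071 / 95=-11.27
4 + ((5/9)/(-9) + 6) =805/81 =9.94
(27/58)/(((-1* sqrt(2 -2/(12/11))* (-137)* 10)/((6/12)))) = 27* sqrt(6)/158920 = 0.00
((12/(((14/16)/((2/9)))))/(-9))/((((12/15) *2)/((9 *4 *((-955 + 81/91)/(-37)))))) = -13891840/70707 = -196.47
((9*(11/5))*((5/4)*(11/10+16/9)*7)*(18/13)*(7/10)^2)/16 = 8794863/416000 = 21.14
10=10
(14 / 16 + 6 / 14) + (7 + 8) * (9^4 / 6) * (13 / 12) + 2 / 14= 497583 / 28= 17770.82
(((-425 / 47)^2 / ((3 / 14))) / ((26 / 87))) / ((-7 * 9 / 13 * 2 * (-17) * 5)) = 61625 / 39762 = 1.55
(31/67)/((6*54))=31/21708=0.00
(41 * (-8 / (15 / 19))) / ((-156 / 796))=1240168 / 585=2119.95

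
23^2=529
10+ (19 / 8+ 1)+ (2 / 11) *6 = 1273 / 88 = 14.47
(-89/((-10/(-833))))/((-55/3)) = 222411/550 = 404.38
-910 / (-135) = 182 / 27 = 6.74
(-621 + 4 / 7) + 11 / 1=-4266 / 7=-609.43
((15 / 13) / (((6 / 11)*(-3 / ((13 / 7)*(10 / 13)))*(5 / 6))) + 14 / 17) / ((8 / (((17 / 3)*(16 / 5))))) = -1192 / 1365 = -0.87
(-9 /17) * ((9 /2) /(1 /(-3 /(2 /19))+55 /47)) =-216999 /103394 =-2.10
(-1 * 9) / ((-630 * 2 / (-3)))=-3 / 140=-0.02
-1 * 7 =-7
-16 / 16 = -1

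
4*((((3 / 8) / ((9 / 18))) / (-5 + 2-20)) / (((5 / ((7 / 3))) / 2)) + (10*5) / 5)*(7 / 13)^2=224714 / 19435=11.56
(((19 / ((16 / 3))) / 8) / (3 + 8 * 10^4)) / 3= 19 / 10240384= 0.00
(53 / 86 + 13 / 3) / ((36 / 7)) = 8939 / 9288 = 0.96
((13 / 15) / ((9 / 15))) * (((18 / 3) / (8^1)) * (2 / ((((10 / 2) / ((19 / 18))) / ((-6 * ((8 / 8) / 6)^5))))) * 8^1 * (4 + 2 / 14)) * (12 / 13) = -551 / 51030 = -0.01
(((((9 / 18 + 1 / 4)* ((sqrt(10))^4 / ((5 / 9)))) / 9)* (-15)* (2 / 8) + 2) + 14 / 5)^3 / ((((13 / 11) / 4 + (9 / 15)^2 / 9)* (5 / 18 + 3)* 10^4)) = -11985021279 / 967600000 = -12.39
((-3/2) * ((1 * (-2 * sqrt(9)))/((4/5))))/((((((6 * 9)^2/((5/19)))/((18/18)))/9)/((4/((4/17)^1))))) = 425/2736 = 0.16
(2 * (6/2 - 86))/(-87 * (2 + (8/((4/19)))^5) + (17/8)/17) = 1328/55147678319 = 0.00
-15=-15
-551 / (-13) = 551 / 13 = 42.38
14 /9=1.56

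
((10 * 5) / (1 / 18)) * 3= 2700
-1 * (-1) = 1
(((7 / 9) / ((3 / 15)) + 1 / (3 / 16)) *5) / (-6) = -7.69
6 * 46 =276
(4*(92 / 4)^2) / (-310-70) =-5.57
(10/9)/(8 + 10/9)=0.12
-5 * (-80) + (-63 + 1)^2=4244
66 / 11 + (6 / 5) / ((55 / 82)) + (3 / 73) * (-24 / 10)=154386 / 20075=7.69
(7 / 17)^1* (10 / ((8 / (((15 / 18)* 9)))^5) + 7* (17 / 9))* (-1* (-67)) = 45287646943 / 80216064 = 564.57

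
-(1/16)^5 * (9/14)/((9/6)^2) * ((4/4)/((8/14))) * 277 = -277/2097152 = -0.00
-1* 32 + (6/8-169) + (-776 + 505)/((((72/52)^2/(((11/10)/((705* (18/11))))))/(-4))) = -1026404023/5139450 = -199.71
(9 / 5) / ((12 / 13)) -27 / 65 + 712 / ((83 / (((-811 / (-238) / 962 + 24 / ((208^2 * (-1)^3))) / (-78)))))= 147823894039 / 96346974360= 1.53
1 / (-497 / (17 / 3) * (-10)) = 17 / 14910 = 0.00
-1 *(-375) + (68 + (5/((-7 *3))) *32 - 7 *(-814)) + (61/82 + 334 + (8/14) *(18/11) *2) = 122554645/18942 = 6469.99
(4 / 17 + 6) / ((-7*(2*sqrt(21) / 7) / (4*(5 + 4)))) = -636*sqrt(21) / 119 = -24.49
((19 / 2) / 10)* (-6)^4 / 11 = 6156 / 55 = 111.93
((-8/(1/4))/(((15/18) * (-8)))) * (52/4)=312/5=62.40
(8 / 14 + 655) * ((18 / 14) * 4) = 165204 / 49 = 3371.51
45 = 45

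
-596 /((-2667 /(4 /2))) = 1192 /2667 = 0.45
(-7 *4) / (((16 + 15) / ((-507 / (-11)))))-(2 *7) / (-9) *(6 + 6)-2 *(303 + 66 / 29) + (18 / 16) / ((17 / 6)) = -633.12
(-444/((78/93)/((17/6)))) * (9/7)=-175491/91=-1928.47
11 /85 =0.13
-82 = -82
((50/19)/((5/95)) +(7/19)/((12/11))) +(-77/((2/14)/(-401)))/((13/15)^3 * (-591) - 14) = -50291541857/102271452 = -491.75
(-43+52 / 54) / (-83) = 1135 / 2241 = 0.51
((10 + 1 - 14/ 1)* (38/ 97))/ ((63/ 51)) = -646/ 679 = -0.95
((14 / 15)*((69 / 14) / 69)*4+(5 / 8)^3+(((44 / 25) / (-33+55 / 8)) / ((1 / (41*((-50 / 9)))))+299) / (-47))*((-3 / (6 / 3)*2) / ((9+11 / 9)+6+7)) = 381293889 / 477790720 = 0.80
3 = 3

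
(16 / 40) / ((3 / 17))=34 / 15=2.27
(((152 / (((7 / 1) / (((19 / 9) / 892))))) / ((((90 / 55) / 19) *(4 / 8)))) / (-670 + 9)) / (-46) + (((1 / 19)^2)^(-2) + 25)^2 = 32659733302443678917 / 1922282523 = 16990079716.00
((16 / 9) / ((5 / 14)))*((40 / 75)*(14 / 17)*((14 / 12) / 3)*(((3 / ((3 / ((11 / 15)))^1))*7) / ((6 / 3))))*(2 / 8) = 845152 / 1549125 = 0.55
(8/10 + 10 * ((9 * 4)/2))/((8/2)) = 226/5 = 45.20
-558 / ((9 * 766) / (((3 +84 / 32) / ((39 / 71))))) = -33015 / 39832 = -0.83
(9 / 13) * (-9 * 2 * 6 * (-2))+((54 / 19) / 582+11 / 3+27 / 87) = 320002897 / 2084433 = 153.52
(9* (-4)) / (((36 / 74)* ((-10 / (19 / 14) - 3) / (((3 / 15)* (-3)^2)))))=12654 / 985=12.85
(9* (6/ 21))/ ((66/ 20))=60/ 77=0.78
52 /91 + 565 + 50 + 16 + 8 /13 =632.19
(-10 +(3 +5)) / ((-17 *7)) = 2 / 119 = 0.02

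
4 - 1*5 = -1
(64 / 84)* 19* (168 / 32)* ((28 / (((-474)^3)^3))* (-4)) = 0.00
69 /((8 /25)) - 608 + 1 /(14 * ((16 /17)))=-87875 /224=-392.30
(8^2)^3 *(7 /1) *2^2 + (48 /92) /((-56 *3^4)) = 63814238207 /8694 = 7340032.00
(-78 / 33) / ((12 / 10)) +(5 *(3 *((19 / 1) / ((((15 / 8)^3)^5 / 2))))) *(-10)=-155916814509622927 / 64224437255859375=-2.43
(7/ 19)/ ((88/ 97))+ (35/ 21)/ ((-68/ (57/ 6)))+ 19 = 817471/ 42636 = 19.17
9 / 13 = 0.69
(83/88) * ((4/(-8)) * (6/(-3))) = 83/88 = 0.94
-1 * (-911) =911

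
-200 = -200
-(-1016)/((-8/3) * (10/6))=-1143/5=-228.60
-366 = -366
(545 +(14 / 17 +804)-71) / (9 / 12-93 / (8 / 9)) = -173920 / 14127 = -12.31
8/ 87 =0.09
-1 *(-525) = 525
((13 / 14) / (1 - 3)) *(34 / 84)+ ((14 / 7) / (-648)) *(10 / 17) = -102419 / 539784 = -0.19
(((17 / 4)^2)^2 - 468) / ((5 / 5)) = -36287 / 256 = -141.75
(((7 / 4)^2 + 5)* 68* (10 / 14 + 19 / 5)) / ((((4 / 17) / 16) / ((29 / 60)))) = 28470257 / 350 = 81343.59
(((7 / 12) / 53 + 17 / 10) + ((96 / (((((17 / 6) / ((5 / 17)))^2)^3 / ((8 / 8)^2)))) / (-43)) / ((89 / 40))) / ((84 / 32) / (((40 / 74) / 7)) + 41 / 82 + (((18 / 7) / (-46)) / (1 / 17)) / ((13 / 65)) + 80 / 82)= 640654152943188703143689816 / 11501714027689375324326864987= 0.06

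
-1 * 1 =-1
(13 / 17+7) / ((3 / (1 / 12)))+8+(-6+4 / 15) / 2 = 1364 / 255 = 5.35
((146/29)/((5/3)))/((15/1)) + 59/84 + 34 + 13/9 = 6640817/182700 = 36.35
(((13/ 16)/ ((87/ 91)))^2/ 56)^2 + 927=927.00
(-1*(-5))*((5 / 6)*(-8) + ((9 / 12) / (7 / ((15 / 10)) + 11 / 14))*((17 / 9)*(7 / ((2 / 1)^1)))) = -79105 / 2748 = -28.79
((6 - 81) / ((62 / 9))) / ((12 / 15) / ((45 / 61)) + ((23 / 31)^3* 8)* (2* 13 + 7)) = -145951875 / 1459977608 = -0.10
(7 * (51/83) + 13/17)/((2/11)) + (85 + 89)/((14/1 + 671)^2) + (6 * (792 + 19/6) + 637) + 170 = 3711509934714/662076475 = 5605.86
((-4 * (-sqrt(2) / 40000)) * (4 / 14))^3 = sqrt(2) / 21437500000000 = 0.00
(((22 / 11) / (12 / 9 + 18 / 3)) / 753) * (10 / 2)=5 / 2761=0.00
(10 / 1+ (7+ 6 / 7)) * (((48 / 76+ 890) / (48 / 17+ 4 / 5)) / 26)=89898125 / 532532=168.81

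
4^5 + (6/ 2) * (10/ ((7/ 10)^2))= 53176/ 49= 1085.22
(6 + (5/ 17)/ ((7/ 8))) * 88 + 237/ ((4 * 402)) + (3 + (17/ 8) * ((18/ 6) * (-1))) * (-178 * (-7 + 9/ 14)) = -26002555/ 7973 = -3261.33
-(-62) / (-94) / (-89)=31 / 4183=0.01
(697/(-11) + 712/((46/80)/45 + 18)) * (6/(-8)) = 25503693/1426612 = 17.88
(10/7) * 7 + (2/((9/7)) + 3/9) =107/9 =11.89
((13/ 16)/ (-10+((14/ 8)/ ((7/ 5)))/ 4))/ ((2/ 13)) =-169/ 310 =-0.55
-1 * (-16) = 16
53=53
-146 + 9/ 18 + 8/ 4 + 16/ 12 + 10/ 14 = -5941/ 42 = -141.45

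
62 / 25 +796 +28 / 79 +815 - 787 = 1632998 / 1975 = 826.83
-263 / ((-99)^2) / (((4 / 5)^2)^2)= -164375 / 2509056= -0.07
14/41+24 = 998/41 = 24.34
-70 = -70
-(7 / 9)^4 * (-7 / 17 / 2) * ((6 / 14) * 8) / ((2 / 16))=76832 / 37179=2.07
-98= -98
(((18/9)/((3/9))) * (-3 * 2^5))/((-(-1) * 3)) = -192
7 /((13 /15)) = 105 /13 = 8.08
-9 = -9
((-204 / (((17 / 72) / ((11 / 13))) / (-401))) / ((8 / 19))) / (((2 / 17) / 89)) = 6847362918 / 13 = 526720224.46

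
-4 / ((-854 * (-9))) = -2 / 3843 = -0.00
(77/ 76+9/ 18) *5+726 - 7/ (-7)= 55827/ 76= 734.57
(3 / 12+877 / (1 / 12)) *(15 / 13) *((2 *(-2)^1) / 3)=-210485 / 13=-16191.15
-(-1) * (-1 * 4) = -4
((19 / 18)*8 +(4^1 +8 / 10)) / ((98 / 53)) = 15794 / 2205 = 7.16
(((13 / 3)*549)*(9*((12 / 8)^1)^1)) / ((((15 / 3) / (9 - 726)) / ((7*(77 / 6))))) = -8274559293 / 20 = -413727964.65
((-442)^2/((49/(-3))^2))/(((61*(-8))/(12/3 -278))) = 60220953/146461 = 411.17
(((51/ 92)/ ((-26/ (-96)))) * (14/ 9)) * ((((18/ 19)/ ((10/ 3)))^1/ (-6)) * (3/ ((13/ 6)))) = -77112/ 369265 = -0.21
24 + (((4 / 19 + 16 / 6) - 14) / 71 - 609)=-2368129 / 4047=-585.16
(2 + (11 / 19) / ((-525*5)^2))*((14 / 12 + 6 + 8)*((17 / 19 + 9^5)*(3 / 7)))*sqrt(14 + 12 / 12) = 1909538045781782*sqrt(15) / 2487515625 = 2973090.49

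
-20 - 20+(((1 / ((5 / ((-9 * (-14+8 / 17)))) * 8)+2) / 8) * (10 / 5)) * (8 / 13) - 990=-454917 / 442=-1029.22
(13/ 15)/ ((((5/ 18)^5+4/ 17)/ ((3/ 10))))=208797264/ 190284925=1.10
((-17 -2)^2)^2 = 130321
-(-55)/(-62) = -55/62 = -0.89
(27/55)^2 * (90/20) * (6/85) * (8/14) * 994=11179944/257125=43.48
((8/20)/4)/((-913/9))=-9/9130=-0.00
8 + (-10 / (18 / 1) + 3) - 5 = 49 / 9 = 5.44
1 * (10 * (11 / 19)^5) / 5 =322102 / 2476099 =0.13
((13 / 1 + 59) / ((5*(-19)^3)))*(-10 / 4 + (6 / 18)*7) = 12 / 34295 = 0.00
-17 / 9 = -1.89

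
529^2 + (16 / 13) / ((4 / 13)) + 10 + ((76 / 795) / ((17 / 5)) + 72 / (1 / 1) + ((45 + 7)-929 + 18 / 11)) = 8297043140 / 29733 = 279051.66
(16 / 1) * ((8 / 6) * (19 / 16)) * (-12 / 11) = -304 / 11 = -27.64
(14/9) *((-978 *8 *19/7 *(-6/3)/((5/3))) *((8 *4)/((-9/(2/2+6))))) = -44398592/45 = -986635.38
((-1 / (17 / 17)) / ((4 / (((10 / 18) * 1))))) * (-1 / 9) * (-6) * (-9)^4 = -1215 / 2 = -607.50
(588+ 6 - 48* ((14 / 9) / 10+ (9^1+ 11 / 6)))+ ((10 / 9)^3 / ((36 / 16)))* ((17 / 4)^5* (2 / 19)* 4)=1053290201 / 2493180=422.47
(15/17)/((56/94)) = 705/476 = 1.48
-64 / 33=-1.94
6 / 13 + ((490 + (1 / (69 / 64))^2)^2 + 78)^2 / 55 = 388015375597330251017592958 / 367365837716478315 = 1056209739.07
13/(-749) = -13/749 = -0.02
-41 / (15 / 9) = -123 / 5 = -24.60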